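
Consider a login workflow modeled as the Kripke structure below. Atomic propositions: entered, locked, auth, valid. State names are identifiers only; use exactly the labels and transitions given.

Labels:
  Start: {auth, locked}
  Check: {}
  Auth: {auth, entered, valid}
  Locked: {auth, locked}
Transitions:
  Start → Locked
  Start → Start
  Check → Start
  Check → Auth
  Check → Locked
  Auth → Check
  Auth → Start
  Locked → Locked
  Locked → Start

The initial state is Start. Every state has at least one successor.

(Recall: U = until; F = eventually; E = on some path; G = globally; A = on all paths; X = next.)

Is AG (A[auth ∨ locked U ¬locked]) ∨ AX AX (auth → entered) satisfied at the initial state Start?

Does not hold

States satisfying A[auth ∨ locked U ¬locked]: {Check, Auth}.
States satisfying AG (A[auth ∨ locked U ¬locked]): ∅.
States satisfying AX (auth → entered): ∅.
States satisfying AX AX (auth → entered): ∅.
States satisfying AG (A[auth ∨ locked U ¬locked]) ∨ AX AX (auth → entered): ∅.
Start ∉ Sat(AG (A[auth ∨ locked U ¬locked]) ∨ AX AX (auth → entered)).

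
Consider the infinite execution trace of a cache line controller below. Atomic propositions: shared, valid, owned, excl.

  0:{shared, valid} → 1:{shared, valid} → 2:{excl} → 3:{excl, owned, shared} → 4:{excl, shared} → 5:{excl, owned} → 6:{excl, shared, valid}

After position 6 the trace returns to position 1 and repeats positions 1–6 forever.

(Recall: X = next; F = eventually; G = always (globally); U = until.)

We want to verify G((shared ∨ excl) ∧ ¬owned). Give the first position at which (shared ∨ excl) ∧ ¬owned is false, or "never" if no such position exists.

Check (shared ∨ excl) ∧ ¬owned at each position in order: 0 ✓, 1 ✓, 2 ✓.
At position 3 the labels are {excl, owned, shared}, so (shared ∨ excl) ∧ ¬owned is false there. This is the first violation.

3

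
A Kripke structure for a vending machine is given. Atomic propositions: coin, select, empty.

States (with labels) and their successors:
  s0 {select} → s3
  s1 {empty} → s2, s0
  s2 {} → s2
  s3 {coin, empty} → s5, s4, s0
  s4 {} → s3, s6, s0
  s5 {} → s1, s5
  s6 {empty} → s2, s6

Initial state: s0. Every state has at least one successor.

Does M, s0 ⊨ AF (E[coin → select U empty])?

Holds

States satisfying E[coin → select U empty]: {s0, s1, s3, s4, s5, s6}.
States satisfying AF (E[coin → select U empty]): {s0, s1, s3, s4, s5, s6}.
s0 ∈ Sat(AF (E[coin → select U empty])).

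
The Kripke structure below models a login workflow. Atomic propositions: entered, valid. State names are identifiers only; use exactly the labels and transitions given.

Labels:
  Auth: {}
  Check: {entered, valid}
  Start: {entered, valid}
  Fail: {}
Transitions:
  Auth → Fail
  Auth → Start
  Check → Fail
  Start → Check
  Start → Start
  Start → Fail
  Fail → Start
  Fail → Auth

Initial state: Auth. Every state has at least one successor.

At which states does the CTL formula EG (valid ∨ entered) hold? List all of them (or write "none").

States satisfying valid ∨ entered: {Check, Start}.
States satisfying EG (valid ∨ entered): {Start}.

{Start}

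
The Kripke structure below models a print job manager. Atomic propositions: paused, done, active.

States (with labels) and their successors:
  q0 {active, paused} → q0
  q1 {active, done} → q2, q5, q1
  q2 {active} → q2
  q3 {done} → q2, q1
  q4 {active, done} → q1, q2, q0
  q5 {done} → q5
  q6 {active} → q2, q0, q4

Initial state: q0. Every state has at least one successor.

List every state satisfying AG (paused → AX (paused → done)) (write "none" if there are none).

States satisfying paused → AX (paused → done): {q1, q2, q3, q4, q5, q6}.
States satisfying AG (paused → AX (paused → done)): {q1, q2, q3, q5}.

{q1, q2, q3, q5}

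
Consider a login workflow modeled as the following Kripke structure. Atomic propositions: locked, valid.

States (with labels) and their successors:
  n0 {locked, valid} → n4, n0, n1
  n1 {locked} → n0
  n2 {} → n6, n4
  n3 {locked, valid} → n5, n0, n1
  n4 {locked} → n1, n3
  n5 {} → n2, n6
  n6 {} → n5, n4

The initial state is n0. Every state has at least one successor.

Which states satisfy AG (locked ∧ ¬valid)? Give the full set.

States satisfying locked ∧ ¬valid: {n1, n4}.
States satisfying AG (locked ∧ ¬valid): ∅.

none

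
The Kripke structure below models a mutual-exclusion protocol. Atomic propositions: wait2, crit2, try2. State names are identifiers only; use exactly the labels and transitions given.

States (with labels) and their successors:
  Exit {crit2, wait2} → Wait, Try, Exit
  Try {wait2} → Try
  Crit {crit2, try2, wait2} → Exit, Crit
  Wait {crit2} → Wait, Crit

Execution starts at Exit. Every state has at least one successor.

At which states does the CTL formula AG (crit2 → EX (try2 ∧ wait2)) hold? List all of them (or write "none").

States satisfying crit2 → EX (try2 ∧ wait2): {Try, Crit, Wait}.
States satisfying AG (crit2 → EX (try2 ∧ wait2)): {Try}.

{Try}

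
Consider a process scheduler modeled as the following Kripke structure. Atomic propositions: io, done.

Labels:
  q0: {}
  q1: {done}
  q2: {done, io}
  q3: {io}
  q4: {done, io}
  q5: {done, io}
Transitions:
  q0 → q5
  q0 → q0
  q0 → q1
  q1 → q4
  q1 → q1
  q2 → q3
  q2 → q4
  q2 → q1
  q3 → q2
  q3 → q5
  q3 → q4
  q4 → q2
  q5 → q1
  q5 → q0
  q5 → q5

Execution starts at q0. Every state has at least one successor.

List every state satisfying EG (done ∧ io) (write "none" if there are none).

States satisfying done ∧ io: {q2, q4, q5}.
States satisfying EG (done ∧ io): {q2, q4, q5}.

{q2, q4, q5}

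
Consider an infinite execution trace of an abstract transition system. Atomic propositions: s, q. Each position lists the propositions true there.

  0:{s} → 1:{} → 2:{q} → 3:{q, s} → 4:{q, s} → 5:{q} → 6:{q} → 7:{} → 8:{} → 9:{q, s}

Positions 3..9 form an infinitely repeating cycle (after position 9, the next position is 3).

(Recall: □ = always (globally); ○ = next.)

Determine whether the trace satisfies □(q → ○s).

q → ○s must hold at every position from 0 onward. It fails at position 4, so □(q → ○s) is false.
Positions where q holds: 2, 3, 4, 5, 6, 9.
Check ○s at each: 2→ok, 3→ok, 4→fails, 5→fails, 6→fails, 9→ok.

Does not hold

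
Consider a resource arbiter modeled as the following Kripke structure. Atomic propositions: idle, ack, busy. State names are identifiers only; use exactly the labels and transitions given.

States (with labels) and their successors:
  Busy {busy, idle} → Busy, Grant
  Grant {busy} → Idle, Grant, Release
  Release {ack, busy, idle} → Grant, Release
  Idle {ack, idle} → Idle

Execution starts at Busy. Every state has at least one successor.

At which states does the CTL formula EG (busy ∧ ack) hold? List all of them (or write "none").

States satisfying busy ∧ ack: {Release}.
States satisfying EG (busy ∧ ack): {Release}.

{Release}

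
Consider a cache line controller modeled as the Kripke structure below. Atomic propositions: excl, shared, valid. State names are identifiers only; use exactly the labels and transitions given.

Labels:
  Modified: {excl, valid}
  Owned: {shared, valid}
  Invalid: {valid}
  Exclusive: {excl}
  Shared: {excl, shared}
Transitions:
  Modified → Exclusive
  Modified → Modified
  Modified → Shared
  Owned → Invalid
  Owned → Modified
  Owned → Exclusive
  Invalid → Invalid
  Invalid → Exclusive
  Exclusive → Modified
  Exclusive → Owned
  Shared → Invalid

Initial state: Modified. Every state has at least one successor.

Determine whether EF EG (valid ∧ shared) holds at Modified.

States satisfying EG (valid ∧ shared): ∅.
States satisfying EF EG (valid ∧ shared): ∅.
No suitable path/successor from Modified witnesses the formula.
Modified ∉ Sat(EF EG (valid ∧ shared)).

Violated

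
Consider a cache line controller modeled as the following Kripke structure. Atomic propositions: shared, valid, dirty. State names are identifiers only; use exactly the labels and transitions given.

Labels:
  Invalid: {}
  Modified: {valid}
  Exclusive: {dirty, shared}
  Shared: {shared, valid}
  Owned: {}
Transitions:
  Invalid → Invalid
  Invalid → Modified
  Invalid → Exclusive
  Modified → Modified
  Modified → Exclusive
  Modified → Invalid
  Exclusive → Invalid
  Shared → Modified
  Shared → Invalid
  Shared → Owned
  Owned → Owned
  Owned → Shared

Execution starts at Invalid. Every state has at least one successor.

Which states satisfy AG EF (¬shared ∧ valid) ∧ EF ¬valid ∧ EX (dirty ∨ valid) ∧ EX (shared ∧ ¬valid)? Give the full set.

States satisfying EF (¬shared ∧ valid): {Invalid, Modified, Exclusive, Shared, Owned}.
States satisfying AG EF (¬shared ∧ valid): {Invalid, Modified, Exclusive, Shared, Owned}.
States satisfying ¬valid: {Invalid, Exclusive, Owned}.
States satisfying EF ¬valid: {Invalid, Modified, Exclusive, Shared, Owned}.
States satisfying AG EF (¬shared ∧ valid) ∧ EF ¬valid: {Invalid, Modified, Exclusive, Shared, Owned}.
States satisfying dirty ∨ valid: {Modified, Exclusive, Shared}.
States satisfying EX (dirty ∨ valid): {Invalid, Modified, Shared, Owned}.
States satisfying shared ∧ ¬valid: {Exclusive}.
States satisfying EX (shared ∧ ¬valid): {Invalid, Modified}.
States satisfying EX (dirty ∨ valid) ∧ EX (shared ∧ ¬valid): {Invalid, Modified}.
States satisfying AG EF (¬shared ∧ valid) ∧ EF ¬valid ∧ EX (dirty ∨ valid) ∧ EX (shared ∧ ¬valid): {Invalid, Modified}.

{Invalid, Modified}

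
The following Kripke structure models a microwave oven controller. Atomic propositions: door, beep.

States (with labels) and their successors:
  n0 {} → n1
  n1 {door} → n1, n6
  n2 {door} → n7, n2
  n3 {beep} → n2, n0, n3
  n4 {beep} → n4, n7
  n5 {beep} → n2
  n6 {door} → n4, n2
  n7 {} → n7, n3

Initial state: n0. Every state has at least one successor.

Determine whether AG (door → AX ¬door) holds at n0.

Does not hold

States satisfying door → AX ¬door: {n0, n3, n4, n5, n7}.
States satisfying AG (door → AX ¬door): ∅.
n1 is reachable from n0 and violates door → AX ¬door, so AG fails at n0.
n0 ∉ Sat(AG (door → AX ¬door)).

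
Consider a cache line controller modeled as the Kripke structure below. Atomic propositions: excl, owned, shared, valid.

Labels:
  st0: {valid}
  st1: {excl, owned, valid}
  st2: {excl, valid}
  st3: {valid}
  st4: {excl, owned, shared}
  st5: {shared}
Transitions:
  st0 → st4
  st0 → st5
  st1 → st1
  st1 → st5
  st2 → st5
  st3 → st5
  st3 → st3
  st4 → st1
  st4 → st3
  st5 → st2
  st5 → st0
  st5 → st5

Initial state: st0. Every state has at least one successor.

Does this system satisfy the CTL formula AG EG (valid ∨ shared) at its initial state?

Satisfied

States satisfying EG (valid ∨ shared): {st0, st1, st2, st3, st4, st5}.
States satisfying AG EG (valid ∨ shared): {st0, st1, st2, st3, st4, st5}.
Every state reachable from st0 satisfies EG (valid ∨ shared).
st0 ∈ Sat(AG EG (valid ∨ shared)).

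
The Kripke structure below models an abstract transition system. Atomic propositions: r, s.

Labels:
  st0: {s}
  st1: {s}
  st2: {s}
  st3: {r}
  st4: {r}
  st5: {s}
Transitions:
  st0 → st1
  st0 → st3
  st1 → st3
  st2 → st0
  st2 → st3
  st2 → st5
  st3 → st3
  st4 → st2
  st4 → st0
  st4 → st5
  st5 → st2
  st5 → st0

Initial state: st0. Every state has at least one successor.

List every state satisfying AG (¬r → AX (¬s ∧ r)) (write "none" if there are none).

{st1, st3}

States satisfying ¬r → AX (¬s ∧ r): {st1, st3, st4}.
States satisfying AG (¬r → AX (¬s ∧ r)): {st1, st3}.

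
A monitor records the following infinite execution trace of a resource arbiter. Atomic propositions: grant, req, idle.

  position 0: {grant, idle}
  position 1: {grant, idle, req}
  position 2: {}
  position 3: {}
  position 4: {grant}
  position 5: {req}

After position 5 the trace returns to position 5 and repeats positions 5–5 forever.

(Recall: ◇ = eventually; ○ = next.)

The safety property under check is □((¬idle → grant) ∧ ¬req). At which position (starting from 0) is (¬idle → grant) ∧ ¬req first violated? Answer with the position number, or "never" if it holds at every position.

Check (¬idle → grant) ∧ ¬req at each position in order: 0 ✓.
At position 1 the labels are {grant, idle, req}, so (¬idle → grant) ∧ ¬req is false there. This is the first violation.

1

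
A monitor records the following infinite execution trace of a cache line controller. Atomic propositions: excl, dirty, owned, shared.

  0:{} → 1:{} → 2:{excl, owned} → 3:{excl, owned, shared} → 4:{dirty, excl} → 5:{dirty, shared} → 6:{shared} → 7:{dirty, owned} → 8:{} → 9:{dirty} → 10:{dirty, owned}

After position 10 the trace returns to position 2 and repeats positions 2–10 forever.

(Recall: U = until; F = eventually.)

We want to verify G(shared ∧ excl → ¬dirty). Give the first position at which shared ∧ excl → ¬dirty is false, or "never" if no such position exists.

never

shared ∧ excl → ¬dirty holds at every position 0..10, and those are all the positions the trace ever visits, so the invariant G(shared ∧ excl → ¬dirty) is never violated.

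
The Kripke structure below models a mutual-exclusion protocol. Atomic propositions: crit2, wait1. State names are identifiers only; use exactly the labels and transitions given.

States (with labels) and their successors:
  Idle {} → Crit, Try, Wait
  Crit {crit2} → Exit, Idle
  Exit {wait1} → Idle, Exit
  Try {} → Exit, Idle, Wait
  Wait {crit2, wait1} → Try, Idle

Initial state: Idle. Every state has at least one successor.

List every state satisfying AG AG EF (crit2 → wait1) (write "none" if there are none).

States satisfying AG EF (crit2 → wait1): {Idle, Crit, Exit, Try, Wait}.
States satisfying AG AG EF (crit2 → wait1): {Idle, Crit, Exit, Try, Wait}.

{Idle, Crit, Exit, Try, Wait}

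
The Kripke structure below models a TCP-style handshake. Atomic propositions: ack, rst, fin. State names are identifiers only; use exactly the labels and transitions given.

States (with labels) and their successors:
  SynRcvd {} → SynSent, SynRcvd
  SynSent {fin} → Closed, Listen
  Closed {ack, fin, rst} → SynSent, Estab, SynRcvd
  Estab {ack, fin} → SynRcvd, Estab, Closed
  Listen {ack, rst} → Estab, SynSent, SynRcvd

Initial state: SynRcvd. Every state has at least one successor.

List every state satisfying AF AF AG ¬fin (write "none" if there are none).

States satisfying AF AG ¬fin: ∅.
States satisfying AF AF AG ¬fin: ∅.

none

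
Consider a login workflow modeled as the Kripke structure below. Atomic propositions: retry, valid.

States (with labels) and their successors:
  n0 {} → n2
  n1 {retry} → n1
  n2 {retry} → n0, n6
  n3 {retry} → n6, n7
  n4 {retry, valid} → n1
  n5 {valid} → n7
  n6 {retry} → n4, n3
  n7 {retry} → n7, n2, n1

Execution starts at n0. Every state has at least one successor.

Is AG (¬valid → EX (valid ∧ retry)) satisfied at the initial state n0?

States satisfying ¬valid → EX (valid ∧ retry): {n4, n5, n6}.
States satisfying AG (¬valid → EX (valid ∧ retry)): ∅.
n0 is reachable from n0 and violates ¬valid → EX (valid ∧ retry), so AG fails at n0.
n0 ∉ Sat(AG (¬valid → EX (valid ∧ retry))).

Does not hold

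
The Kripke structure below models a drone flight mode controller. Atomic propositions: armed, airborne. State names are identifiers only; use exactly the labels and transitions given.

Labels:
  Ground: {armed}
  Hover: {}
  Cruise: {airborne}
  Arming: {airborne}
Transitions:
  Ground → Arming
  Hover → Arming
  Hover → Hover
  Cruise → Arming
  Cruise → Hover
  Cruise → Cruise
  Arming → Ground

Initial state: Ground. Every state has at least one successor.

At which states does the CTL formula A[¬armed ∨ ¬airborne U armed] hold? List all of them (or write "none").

States satisfying ¬armed ∨ ¬airborne: {Ground, Hover, Cruise, Arming}.
States satisfying armed: {Ground}.
States satisfying A[¬armed ∨ ¬airborne U armed]: {Ground, Arming}.

{Ground, Arming}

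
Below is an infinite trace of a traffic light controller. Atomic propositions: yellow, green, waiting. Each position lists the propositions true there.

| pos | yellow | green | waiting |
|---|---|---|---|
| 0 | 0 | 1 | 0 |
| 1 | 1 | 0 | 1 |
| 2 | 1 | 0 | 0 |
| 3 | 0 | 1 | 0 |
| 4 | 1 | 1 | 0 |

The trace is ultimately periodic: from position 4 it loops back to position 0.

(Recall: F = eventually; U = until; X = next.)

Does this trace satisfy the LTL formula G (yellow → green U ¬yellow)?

Does not hold

yellow → green U ¬yellow must hold at every position from 0 onward. It fails at position 1, so G (yellow → green U ¬yellow) is false.
Positions where yellow holds: 1, 2, 4.
Check green U ¬yellow at each: 1→fails, 2→fails, 4→ok.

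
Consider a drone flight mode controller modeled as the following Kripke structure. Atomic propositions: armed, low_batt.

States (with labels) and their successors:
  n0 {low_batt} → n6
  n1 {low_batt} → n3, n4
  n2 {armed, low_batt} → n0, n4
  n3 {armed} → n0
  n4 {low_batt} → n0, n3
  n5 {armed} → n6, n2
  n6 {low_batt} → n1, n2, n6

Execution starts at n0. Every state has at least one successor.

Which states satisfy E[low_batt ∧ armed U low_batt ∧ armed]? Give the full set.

States satisfying low_batt ∧ armed: {n2}.
States satisfying E[low_batt ∧ armed U low_batt ∧ armed]: {n2}.

{n2}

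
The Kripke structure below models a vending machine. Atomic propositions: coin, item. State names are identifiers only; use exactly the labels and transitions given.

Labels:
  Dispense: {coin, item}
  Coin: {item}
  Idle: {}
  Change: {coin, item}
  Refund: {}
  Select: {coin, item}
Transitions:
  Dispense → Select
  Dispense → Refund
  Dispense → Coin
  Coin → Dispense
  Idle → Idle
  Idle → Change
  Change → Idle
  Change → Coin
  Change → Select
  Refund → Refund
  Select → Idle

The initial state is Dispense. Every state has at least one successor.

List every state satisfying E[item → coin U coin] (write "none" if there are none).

{Dispense, Idle, Change, Select}

States satisfying item → coin: {Dispense, Idle, Change, Refund, Select}.
States satisfying coin: {Dispense, Change, Select}.
States satisfying E[item → coin U coin]: {Dispense, Idle, Change, Select}.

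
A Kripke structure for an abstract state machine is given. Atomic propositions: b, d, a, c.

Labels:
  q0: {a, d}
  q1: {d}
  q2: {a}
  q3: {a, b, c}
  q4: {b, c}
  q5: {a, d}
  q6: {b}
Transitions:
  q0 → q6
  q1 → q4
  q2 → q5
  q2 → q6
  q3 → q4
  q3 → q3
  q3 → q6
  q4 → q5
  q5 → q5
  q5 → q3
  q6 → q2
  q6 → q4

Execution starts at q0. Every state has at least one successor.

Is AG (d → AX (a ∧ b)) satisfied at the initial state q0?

Does not hold

States satisfying d → AX (a ∧ b): {q2, q3, q4, q6}.
States satisfying AG (d → AX (a ∧ b)): ∅.
q0 is reachable from q0 and violates d → AX (a ∧ b), so AG fails at q0.
q0 ∉ Sat(AG (d → AX (a ∧ b))).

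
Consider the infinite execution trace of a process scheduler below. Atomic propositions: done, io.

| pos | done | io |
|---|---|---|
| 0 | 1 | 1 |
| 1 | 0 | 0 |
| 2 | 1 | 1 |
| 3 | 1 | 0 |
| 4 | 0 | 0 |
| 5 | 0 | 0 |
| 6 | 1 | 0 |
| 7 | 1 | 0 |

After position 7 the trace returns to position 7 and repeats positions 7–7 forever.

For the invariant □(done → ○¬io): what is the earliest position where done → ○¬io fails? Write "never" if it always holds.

done → ○¬io holds at every position 0..7, and those are all the positions the trace ever visits, so the invariant □(done → ○¬io) is never violated.

never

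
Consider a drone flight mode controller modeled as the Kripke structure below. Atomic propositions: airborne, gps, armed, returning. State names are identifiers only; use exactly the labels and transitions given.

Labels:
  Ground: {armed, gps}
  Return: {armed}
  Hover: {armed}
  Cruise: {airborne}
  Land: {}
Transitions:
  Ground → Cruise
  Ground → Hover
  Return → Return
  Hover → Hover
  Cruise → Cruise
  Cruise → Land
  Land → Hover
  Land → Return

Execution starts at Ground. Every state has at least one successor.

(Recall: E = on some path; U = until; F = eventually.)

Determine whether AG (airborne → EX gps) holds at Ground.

States satisfying airborne → EX gps: {Ground, Return, Hover, Land}.
States satisfying AG (airborne → EX gps): {Return, Hover, Land}.
Cruise is reachable from Ground and violates airborne → EX gps, so AG fails at Ground.
Ground ∉ Sat(AG (airborne → EX gps)).

Violated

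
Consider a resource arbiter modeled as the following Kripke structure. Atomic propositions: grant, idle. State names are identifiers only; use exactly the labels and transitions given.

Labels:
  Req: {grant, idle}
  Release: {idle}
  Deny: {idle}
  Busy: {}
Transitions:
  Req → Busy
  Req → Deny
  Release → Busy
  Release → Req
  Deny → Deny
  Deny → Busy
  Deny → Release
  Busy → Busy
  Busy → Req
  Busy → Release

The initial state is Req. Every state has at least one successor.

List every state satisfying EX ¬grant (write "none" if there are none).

{Req, Release, Deny, Busy}

States satisfying ¬grant: {Release, Deny, Busy}.
States satisfying EX ¬grant: {Req, Release, Deny, Busy}.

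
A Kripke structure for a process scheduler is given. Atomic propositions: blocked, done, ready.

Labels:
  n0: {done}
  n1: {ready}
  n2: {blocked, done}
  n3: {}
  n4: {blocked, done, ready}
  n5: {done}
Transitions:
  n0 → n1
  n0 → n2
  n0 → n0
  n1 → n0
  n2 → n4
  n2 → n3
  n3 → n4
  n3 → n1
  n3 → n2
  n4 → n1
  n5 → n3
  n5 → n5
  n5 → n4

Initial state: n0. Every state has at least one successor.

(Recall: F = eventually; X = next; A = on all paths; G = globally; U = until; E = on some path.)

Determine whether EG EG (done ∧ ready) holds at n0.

States satisfying EG (done ∧ ready): ∅.
States satisfying EG EG (done ∧ ready): ∅.
No suitable path/successor from n0 witnesses the formula.
n0 ∉ Sat(EG EG (done ∧ ready)).

Does not hold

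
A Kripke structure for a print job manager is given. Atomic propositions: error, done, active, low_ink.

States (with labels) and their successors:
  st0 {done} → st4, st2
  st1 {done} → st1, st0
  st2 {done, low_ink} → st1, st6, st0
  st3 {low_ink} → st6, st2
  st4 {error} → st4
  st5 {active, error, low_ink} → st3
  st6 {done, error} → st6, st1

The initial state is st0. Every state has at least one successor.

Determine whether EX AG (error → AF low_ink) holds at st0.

States satisfying AG (error → AF low_ink): ∅.
States satisfying EX AG (error → AF low_ink): ∅.
No suitable path/successor from st0 witnesses the formula.
st0 ∉ Sat(EX AG (error → AF low_ink)).

No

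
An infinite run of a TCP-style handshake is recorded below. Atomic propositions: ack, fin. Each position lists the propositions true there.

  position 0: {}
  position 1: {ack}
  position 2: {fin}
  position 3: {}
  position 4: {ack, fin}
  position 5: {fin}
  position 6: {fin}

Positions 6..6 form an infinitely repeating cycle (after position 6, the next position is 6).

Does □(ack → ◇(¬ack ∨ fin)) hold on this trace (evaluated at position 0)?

ack → ◇(¬ack ∨ fin) holds at every position 0..6, and those are all positions ever visited, so □(ack → ◇(¬ack ∨ fin)) holds.
Positions where ack holds: 1, 4.
Check ◇(¬ack ∨ fin) at each: 1→ok, 4→ok.

Yes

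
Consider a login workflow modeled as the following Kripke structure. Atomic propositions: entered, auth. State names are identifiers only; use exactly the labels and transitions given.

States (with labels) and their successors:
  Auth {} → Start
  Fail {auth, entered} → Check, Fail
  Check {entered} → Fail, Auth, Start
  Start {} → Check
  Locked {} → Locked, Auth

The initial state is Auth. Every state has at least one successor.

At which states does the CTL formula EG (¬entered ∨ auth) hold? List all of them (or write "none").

States satisfying ¬entered ∨ auth: {Auth, Fail, Start, Locked}.
States satisfying EG (¬entered ∨ auth): {Fail, Locked}.

{Fail, Locked}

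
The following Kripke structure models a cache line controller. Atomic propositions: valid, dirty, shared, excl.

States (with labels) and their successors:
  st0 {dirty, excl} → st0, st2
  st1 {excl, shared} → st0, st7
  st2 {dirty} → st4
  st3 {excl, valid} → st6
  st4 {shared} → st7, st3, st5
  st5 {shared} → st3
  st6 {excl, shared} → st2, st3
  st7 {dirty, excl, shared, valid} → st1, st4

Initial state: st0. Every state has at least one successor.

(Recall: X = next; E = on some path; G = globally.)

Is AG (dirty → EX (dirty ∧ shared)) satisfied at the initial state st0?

States satisfying dirty → EX (dirty ∧ shared): {st1, st3, st4, st5, st6}.
States satisfying AG (dirty → EX (dirty ∧ shared)): ∅.
st0 is reachable from st0 and violates dirty → EX (dirty ∧ shared), so AG fails at st0.
st0 ∉ Sat(AG (dirty → EX (dirty ∧ shared))).

No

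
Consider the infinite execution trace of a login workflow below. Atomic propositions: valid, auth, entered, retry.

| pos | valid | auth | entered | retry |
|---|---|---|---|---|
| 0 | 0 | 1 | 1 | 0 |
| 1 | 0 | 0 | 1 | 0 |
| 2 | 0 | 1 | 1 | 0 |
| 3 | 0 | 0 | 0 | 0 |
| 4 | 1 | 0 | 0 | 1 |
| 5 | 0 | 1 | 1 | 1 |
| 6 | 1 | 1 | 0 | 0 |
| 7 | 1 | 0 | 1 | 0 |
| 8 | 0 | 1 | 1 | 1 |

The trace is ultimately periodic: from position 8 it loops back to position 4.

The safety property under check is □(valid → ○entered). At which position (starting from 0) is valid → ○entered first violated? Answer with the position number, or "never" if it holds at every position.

valid → ○entered holds at every position 0..8, and those are all the positions the trace ever visits, so the invariant □(valid → ○entered) is never violated.

never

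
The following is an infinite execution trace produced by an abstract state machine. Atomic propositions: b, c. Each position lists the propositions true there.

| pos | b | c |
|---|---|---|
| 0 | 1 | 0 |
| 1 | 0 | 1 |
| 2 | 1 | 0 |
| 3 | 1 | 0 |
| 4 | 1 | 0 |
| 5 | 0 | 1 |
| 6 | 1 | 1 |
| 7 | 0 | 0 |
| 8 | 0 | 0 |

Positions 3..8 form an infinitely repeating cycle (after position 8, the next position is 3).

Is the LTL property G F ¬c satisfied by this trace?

Holds

F ¬c holds at every position 0..8, and those are all positions ever visited, so G F ¬c holds.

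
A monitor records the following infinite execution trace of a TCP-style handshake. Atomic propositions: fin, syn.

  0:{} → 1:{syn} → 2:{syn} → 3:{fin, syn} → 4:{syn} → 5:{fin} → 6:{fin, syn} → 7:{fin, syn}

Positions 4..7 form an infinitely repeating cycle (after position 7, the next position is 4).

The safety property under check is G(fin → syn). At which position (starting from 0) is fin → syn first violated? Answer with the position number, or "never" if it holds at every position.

Check fin → syn at each position in order: 0 ✓, 1 ✓, 2 ✓, 3 ✓, 4 ✓.
At position 5 the labels are {fin}, so fin → syn is false there. This is the first violation.

5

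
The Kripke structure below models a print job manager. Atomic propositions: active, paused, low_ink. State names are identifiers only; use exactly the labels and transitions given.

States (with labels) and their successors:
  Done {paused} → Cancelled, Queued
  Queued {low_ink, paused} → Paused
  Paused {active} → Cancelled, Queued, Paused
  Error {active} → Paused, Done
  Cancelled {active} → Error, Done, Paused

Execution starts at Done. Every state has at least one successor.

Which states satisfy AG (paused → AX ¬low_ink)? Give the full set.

none

States satisfying paused → AX ¬low_ink: {Queued, Paused, Error, Cancelled}.
States satisfying AG (paused → AX ¬low_ink): ∅.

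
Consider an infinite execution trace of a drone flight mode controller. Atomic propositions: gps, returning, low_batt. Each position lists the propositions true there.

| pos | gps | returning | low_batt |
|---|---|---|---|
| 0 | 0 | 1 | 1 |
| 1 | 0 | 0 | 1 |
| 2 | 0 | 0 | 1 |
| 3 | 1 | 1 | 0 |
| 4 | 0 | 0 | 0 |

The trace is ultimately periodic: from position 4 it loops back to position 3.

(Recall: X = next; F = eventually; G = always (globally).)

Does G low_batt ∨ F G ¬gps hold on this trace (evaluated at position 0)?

Violated

low_batt must hold at every position from 0 onward. It fails at position 3, so G low_batt is false.
G ¬gps is false at every position 0..4, so it never becomes true and F G ¬gps fails.
At position 0: G low_batt is false; F G ¬gps is false; so G low_batt ∨ F G ¬gps is false.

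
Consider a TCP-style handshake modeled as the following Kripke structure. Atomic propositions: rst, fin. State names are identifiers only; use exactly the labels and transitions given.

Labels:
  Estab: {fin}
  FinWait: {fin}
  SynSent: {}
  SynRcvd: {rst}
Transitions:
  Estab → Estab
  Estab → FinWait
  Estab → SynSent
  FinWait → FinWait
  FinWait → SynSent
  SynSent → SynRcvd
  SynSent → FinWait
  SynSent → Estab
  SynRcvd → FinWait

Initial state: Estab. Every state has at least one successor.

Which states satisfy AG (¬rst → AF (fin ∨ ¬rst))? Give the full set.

States satisfying ¬rst → AF (fin ∨ ¬rst): {Estab, FinWait, SynSent, SynRcvd}.
States satisfying AG (¬rst → AF (fin ∨ ¬rst)): {Estab, FinWait, SynSent, SynRcvd}.

{Estab, FinWait, SynSent, SynRcvd}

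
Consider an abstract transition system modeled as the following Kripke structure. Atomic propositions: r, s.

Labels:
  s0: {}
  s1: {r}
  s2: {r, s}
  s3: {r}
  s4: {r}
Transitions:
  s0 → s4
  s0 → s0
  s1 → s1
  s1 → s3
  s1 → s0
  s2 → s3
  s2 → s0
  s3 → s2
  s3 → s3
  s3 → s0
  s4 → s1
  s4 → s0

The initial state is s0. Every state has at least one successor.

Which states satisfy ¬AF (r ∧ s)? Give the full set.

{s0, s1, s3, s4}

States satisfying r ∧ s: {s2}.
States satisfying AF (r ∧ s): {s2}.
States satisfying ¬AF (r ∧ s): {s0, s1, s3, s4}.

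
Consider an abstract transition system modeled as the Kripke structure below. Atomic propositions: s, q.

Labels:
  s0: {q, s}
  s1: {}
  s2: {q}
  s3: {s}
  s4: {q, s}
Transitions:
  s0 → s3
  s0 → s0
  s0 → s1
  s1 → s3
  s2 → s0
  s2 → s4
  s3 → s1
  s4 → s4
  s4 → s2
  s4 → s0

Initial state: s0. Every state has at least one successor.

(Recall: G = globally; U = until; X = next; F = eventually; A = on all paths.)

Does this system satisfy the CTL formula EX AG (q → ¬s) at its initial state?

States satisfying AG (q → ¬s): {s1, s3}.
States satisfying EX AG (q → ¬s): {s0, s1, s3}.
s0 ∈ Sat(EX AG (q → ¬s)).

Yes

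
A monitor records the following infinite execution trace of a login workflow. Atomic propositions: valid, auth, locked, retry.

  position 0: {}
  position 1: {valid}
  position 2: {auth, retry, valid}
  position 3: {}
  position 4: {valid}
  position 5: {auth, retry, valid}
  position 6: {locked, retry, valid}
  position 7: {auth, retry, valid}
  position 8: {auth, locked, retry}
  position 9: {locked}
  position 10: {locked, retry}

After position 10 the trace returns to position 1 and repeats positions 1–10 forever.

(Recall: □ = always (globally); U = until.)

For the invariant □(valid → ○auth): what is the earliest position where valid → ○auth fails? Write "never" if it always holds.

Check valid → ○auth at each position in order: 0 ✓, 1 ✓.
At position 2 the labels are {auth, retry, valid} and the next position 3 has {}, so valid → ○auth is false there. This is the first violation.

2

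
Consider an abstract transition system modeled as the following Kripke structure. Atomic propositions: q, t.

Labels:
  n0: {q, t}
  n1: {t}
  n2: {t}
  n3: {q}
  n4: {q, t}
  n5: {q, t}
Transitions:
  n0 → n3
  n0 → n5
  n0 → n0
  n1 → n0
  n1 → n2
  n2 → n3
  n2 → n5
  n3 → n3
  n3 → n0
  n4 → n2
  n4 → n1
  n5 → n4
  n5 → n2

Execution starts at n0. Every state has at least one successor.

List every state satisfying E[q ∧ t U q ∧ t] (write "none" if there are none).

{n0, n4, n5}

States satisfying q ∧ t: {n0, n4, n5}.
States satisfying E[q ∧ t U q ∧ t]: {n0, n4, n5}.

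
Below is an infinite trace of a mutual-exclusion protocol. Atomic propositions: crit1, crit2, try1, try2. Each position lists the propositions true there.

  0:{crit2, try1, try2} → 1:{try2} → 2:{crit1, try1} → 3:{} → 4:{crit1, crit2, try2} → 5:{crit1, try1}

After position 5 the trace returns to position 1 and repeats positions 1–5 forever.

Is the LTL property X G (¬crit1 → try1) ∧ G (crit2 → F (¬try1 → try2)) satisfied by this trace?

No

The position after 0 is 1; G (¬crit1 → try1) is false there.
crit2 → F (¬try1 → try2) holds at every position 0..5, and those are all positions ever visited, so G (crit2 → F (¬try1 → try2)) holds.
Positions where crit2 holds: 0, 4.
Check F (¬try1 → try2) at each: 0→ok, 4→ok.
At position 0: X G (¬crit1 → try1) is false; G (crit2 → F (¬try1 → try2)) is true; so X G (¬crit1 → try1) ∧ G (crit2 → F (¬try1 → try2)) is false.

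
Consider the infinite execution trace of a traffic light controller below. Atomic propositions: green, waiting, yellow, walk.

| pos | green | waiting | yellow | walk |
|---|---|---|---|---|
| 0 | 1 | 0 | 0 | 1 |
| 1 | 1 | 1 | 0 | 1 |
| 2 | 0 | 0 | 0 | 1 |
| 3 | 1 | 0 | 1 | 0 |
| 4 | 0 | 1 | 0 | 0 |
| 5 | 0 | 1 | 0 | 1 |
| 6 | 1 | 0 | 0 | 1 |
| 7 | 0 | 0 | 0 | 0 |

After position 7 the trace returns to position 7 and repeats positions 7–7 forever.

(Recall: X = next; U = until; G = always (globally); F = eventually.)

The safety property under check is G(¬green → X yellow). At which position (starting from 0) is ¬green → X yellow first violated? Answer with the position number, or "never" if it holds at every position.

Check ¬green → X yellow at each position in order: 0 ✓, 1 ✓, 2 ✓, 3 ✓.
At position 4 the labels are {waiting} and the next position 5 has {waiting, walk}, so ¬green → X yellow is false there. This is the first violation.

4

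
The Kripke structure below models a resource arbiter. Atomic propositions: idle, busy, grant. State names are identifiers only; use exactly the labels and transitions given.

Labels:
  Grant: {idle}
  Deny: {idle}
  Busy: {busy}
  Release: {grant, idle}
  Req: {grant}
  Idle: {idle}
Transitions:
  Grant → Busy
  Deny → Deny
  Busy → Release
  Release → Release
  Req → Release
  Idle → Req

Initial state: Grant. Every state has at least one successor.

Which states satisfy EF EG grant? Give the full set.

States satisfying EG grant: {Release, Req}.
States satisfying EF EG grant: {Grant, Busy, Release, Req, Idle}.

{Grant, Busy, Release, Req, Idle}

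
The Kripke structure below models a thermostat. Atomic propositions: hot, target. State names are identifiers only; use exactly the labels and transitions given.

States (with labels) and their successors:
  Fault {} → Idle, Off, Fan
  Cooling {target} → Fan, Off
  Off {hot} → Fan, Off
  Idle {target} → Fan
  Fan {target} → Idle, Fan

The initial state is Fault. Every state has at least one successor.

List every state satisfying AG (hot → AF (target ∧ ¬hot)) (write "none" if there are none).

{Idle, Fan}

States satisfying hot → AF (target ∧ ¬hot): {Fault, Cooling, Idle, Fan}.
States satisfying AG (hot → AF (target ∧ ¬hot)): {Idle, Fan}.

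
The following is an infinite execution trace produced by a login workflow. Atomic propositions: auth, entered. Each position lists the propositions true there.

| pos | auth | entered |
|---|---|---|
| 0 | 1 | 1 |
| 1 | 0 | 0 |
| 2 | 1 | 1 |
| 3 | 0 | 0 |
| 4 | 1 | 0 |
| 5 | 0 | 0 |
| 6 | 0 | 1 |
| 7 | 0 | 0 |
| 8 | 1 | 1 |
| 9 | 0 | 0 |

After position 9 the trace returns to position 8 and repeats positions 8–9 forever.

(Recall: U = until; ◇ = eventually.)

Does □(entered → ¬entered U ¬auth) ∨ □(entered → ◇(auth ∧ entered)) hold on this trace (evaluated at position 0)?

Satisfied

entered → ¬entered U ¬auth must hold at every position from 0 onward. It fails at position 0, so □(entered → ¬entered U ¬auth) is false.
Positions where entered holds: 0, 2, 6, 8.
Check ¬entered U ¬auth at each: 0→fails, 2→fails, 6→ok, 8→fails.
entered → ◇(auth ∧ entered) holds at every position 0..9, and those are all positions ever visited, so □(entered → ◇(auth ∧ entered)) holds.
Positions where entered holds: 0, 2, 6, 8.
Check ◇(auth ∧ entered) at each: 0→ok, 2→ok, 6→ok, 8→ok.
At position 0: □(entered → ¬entered U ¬auth) is false; □(entered → ◇(auth ∧ entered)) is true; so □(entered → ¬entered U ¬auth) ∨ □(entered → ◇(auth ∧ entered)) is true.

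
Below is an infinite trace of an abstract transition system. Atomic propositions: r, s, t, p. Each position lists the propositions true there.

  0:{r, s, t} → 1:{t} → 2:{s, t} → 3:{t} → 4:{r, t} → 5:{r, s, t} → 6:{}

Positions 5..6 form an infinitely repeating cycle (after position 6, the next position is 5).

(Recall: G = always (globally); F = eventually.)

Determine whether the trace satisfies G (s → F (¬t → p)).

s → F (¬t → p) holds at every position 0..6, and those are all positions ever visited, so G (s → F (¬t → p)) holds.
Positions where s holds: 0, 2, 5.
Check F (¬t → p) at each: 0→ok, 2→ok, 5→ok.

Yes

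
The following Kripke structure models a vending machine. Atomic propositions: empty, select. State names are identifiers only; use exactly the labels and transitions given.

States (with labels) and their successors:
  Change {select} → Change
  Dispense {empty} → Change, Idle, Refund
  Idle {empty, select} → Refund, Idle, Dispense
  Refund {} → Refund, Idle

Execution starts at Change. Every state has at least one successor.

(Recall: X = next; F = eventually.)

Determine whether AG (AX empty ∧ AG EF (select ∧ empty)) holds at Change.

Does not hold

States satisfying AX empty ∧ AG EF (select ∧ empty): ∅.
States satisfying AG (AX empty ∧ AG EF (select ∧ empty)): ∅.
Change is reachable from Change and violates AX empty ∧ AG EF (select ∧ empty), so AG fails at Change.
Change ∉ Sat(AG (AX empty ∧ AG EF (select ∧ empty))).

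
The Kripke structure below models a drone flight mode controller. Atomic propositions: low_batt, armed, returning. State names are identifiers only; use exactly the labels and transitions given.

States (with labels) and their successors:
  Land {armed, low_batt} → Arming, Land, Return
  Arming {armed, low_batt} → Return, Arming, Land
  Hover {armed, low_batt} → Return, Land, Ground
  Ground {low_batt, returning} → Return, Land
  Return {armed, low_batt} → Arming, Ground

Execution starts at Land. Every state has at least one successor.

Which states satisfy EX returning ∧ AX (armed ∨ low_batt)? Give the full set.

States satisfying returning: {Ground}.
States satisfying EX returning: {Hover, Return}.
States satisfying armed ∨ low_batt: {Land, Arming, Hover, Ground, Return}.
States satisfying AX (armed ∨ low_batt): {Land, Arming, Hover, Ground, Return}.
States satisfying EX returning ∧ AX (armed ∨ low_batt): {Hover, Return}.

{Hover, Return}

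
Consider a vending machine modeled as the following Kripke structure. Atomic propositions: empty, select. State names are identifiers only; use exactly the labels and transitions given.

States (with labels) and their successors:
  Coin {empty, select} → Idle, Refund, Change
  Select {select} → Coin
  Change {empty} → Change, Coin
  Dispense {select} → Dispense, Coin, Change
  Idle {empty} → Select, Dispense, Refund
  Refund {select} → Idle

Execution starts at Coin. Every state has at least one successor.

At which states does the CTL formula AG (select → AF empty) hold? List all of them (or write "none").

none

States satisfying select → AF empty: {Coin, Select, Change, Idle, Refund}.
States satisfying AG (select → AF empty): ∅.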